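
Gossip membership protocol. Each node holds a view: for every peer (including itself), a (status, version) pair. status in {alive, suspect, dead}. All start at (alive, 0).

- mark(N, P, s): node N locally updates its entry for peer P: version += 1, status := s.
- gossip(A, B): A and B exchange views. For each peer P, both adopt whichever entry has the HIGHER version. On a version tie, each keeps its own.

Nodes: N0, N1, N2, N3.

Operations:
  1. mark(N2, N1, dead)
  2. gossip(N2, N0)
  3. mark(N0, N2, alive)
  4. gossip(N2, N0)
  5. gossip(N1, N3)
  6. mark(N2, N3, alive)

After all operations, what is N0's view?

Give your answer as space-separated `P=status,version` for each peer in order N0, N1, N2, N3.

Answer: N0=alive,0 N1=dead,1 N2=alive,1 N3=alive,0

Derivation:
Op 1: N2 marks N1=dead -> (dead,v1)
Op 2: gossip N2<->N0 -> N2.N0=(alive,v0) N2.N1=(dead,v1) N2.N2=(alive,v0) N2.N3=(alive,v0) | N0.N0=(alive,v0) N0.N1=(dead,v1) N0.N2=(alive,v0) N0.N3=(alive,v0)
Op 3: N0 marks N2=alive -> (alive,v1)
Op 4: gossip N2<->N0 -> N2.N0=(alive,v0) N2.N1=(dead,v1) N2.N2=(alive,v1) N2.N3=(alive,v0) | N0.N0=(alive,v0) N0.N1=(dead,v1) N0.N2=(alive,v1) N0.N3=(alive,v0)
Op 5: gossip N1<->N3 -> N1.N0=(alive,v0) N1.N1=(alive,v0) N1.N2=(alive,v0) N1.N3=(alive,v0) | N3.N0=(alive,v0) N3.N1=(alive,v0) N3.N2=(alive,v0) N3.N3=(alive,v0)
Op 6: N2 marks N3=alive -> (alive,v1)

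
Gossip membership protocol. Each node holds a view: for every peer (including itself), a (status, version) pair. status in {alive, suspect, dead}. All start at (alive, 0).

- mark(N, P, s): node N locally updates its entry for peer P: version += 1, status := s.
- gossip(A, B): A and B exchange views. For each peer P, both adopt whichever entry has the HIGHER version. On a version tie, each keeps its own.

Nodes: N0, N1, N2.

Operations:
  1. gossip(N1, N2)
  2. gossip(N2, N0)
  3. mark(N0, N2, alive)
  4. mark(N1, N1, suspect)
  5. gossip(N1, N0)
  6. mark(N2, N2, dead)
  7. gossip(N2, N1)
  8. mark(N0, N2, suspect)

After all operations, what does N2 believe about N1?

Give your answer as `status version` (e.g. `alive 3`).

Answer: suspect 1

Derivation:
Op 1: gossip N1<->N2 -> N1.N0=(alive,v0) N1.N1=(alive,v0) N1.N2=(alive,v0) | N2.N0=(alive,v0) N2.N1=(alive,v0) N2.N2=(alive,v0)
Op 2: gossip N2<->N0 -> N2.N0=(alive,v0) N2.N1=(alive,v0) N2.N2=(alive,v0) | N0.N0=(alive,v0) N0.N1=(alive,v0) N0.N2=(alive,v0)
Op 3: N0 marks N2=alive -> (alive,v1)
Op 4: N1 marks N1=suspect -> (suspect,v1)
Op 5: gossip N1<->N0 -> N1.N0=(alive,v0) N1.N1=(suspect,v1) N1.N2=(alive,v1) | N0.N0=(alive,v0) N0.N1=(suspect,v1) N0.N2=(alive,v1)
Op 6: N2 marks N2=dead -> (dead,v1)
Op 7: gossip N2<->N1 -> N2.N0=(alive,v0) N2.N1=(suspect,v1) N2.N2=(dead,v1) | N1.N0=(alive,v0) N1.N1=(suspect,v1) N1.N2=(alive,v1)
Op 8: N0 marks N2=suspect -> (suspect,v2)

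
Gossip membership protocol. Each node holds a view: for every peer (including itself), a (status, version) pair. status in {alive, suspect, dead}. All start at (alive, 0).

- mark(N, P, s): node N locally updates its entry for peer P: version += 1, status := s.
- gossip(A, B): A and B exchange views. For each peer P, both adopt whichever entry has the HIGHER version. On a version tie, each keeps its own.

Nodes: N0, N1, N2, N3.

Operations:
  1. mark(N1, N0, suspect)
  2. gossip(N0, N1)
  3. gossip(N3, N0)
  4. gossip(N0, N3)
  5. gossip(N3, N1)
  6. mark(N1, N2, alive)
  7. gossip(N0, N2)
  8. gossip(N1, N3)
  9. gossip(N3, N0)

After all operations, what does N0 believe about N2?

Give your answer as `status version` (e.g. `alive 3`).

Op 1: N1 marks N0=suspect -> (suspect,v1)
Op 2: gossip N0<->N1 -> N0.N0=(suspect,v1) N0.N1=(alive,v0) N0.N2=(alive,v0) N0.N3=(alive,v0) | N1.N0=(suspect,v1) N1.N1=(alive,v0) N1.N2=(alive,v0) N1.N3=(alive,v0)
Op 3: gossip N3<->N0 -> N3.N0=(suspect,v1) N3.N1=(alive,v0) N3.N2=(alive,v0) N3.N3=(alive,v0) | N0.N0=(suspect,v1) N0.N1=(alive,v0) N0.N2=(alive,v0) N0.N3=(alive,v0)
Op 4: gossip N0<->N3 -> N0.N0=(suspect,v1) N0.N1=(alive,v0) N0.N2=(alive,v0) N0.N3=(alive,v0) | N3.N0=(suspect,v1) N3.N1=(alive,v0) N3.N2=(alive,v0) N3.N3=(alive,v0)
Op 5: gossip N3<->N1 -> N3.N0=(suspect,v1) N3.N1=(alive,v0) N3.N2=(alive,v0) N3.N3=(alive,v0) | N1.N0=(suspect,v1) N1.N1=(alive,v0) N1.N2=(alive,v0) N1.N3=(alive,v0)
Op 6: N1 marks N2=alive -> (alive,v1)
Op 7: gossip N0<->N2 -> N0.N0=(suspect,v1) N0.N1=(alive,v0) N0.N2=(alive,v0) N0.N3=(alive,v0) | N2.N0=(suspect,v1) N2.N1=(alive,v0) N2.N2=(alive,v0) N2.N3=(alive,v0)
Op 8: gossip N1<->N3 -> N1.N0=(suspect,v1) N1.N1=(alive,v0) N1.N2=(alive,v1) N1.N3=(alive,v0) | N3.N0=(suspect,v1) N3.N1=(alive,v0) N3.N2=(alive,v1) N3.N3=(alive,v0)
Op 9: gossip N3<->N0 -> N3.N0=(suspect,v1) N3.N1=(alive,v0) N3.N2=(alive,v1) N3.N3=(alive,v0) | N0.N0=(suspect,v1) N0.N1=(alive,v0) N0.N2=(alive,v1) N0.N3=(alive,v0)

Answer: alive 1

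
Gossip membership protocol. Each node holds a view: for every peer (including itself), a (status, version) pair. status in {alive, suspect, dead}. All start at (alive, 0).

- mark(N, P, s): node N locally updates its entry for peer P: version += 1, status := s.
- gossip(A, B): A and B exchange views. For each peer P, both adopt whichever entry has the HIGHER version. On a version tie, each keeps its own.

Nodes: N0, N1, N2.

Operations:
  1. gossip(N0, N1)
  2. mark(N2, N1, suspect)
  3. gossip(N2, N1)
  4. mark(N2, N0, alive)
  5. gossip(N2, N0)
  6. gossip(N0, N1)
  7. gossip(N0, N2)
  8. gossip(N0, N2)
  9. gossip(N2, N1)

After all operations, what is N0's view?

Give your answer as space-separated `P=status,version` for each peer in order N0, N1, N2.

Answer: N0=alive,1 N1=suspect,1 N2=alive,0

Derivation:
Op 1: gossip N0<->N1 -> N0.N0=(alive,v0) N0.N1=(alive,v0) N0.N2=(alive,v0) | N1.N0=(alive,v0) N1.N1=(alive,v0) N1.N2=(alive,v0)
Op 2: N2 marks N1=suspect -> (suspect,v1)
Op 3: gossip N2<->N1 -> N2.N0=(alive,v0) N2.N1=(suspect,v1) N2.N2=(alive,v0) | N1.N0=(alive,v0) N1.N1=(suspect,v1) N1.N2=(alive,v0)
Op 4: N2 marks N0=alive -> (alive,v1)
Op 5: gossip N2<->N0 -> N2.N0=(alive,v1) N2.N1=(suspect,v1) N2.N2=(alive,v0) | N0.N0=(alive,v1) N0.N1=(suspect,v1) N0.N2=(alive,v0)
Op 6: gossip N0<->N1 -> N0.N0=(alive,v1) N0.N1=(suspect,v1) N0.N2=(alive,v0) | N1.N0=(alive,v1) N1.N1=(suspect,v1) N1.N2=(alive,v0)
Op 7: gossip N0<->N2 -> N0.N0=(alive,v1) N0.N1=(suspect,v1) N0.N2=(alive,v0) | N2.N0=(alive,v1) N2.N1=(suspect,v1) N2.N2=(alive,v0)
Op 8: gossip N0<->N2 -> N0.N0=(alive,v1) N0.N1=(suspect,v1) N0.N2=(alive,v0) | N2.N0=(alive,v1) N2.N1=(suspect,v1) N2.N2=(alive,v0)
Op 9: gossip N2<->N1 -> N2.N0=(alive,v1) N2.N1=(suspect,v1) N2.N2=(alive,v0) | N1.N0=(alive,v1) N1.N1=(suspect,v1) N1.N2=(alive,v0)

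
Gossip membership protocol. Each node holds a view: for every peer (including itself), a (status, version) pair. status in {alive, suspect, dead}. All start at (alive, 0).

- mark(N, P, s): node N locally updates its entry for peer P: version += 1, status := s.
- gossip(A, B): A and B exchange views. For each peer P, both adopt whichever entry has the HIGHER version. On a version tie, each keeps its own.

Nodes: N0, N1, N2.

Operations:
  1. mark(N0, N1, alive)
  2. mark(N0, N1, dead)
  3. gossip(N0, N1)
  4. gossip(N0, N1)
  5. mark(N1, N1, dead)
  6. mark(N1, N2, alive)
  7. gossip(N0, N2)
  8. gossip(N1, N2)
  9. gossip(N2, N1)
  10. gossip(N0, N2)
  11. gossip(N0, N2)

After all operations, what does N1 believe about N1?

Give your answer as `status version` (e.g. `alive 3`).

Answer: dead 3

Derivation:
Op 1: N0 marks N1=alive -> (alive,v1)
Op 2: N0 marks N1=dead -> (dead,v2)
Op 3: gossip N0<->N1 -> N0.N0=(alive,v0) N0.N1=(dead,v2) N0.N2=(alive,v0) | N1.N0=(alive,v0) N1.N1=(dead,v2) N1.N2=(alive,v0)
Op 4: gossip N0<->N1 -> N0.N0=(alive,v0) N0.N1=(dead,v2) N0.N2=(alive,v0) | N1.N0=(alive,v0) N1.N1=(dead,v2) N1.N2=(alive,v0)
Op 5: N1 marks N1=dead -> (dead,v3)
Op 6: N1 marks N2=alive -> (alive,v1)
Op 7: gossip N0<->N2 -> N0.N0=(alive,v0) N0.N1=(dead,v2) N0.N2=(alive,v0) | N2.N0=(alive,v0) N2.N1=(dead,v2) N2.N2=(alive,v0)
Op 8: gossip N1<->N2 -> N1.N0=(alive,v0) N1.N1=(dead,v3) N1.N2=(alive,v1) | N2.N0=(alive,v0) N2.N1=(dead,v3) N2.N2=(alive,v1)
Op 9: gossip N2<->N1 -> N2.N0=(alive,v0) N2.N1=(dead,v3) N2.N2=(alive,v1) | N1.N0=(alive,v0) N1.N1=(dead,v3) N1.N2=(alive,v1)
Op 10: gossip N0<->N2 -> N0.N0=(alive,v0) N0.N1=(dead,v3) N0.N2=(alive,v1) | N2.N0=(alive,v0) N2.N1=(dead,v3) N2.N2=(alive,v1)
Op 11: gossip N0<->N2 -> N0.N0=(alive,v0) N0.N1=(dead,v3) N0.N2=(alive,v1) | N2.N0=(alive,v0) N2.N1=(dead,v3) N2.N2=(alive,v1)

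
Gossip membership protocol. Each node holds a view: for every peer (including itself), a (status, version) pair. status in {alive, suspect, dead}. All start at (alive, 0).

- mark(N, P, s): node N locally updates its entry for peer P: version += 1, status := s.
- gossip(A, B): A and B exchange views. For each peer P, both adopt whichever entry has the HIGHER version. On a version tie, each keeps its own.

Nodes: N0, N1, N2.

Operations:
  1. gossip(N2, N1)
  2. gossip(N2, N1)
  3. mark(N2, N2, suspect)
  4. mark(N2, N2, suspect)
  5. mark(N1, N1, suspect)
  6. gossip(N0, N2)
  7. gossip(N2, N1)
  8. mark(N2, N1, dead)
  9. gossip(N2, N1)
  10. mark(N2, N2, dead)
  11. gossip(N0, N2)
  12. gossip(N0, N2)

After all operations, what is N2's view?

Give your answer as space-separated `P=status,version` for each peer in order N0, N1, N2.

Answer: N0=alive,0 N1=dead,2 N2=dead,3

Derivation:
Op 1: gossip N2<->N1 -> N2.N0=(alive,v0) N2.N1=(alive,v0) N2.N2=(alive,v0) | N1.N0=(alive,v0) N1.N1=(alive,v0) N1.N2=(alive,v0)
Op 2: gossip N2<->N1 -> N2.N0=(alive,v0) N2.N1=(alive,v0) N2.N2=(alive,v0) | N1.N0=(alive,v0) N1.N1=(alive,v0) N1.N2=(alive,v0)
Op 3: N2 marks N2=suspect -> (suspect,v1)
Op 4: N2 marks N2=suspect -> (suspect,v2)
Op 5: N1 marks N1=suspect -> (suspect,v1)
Op 6: gossip N0<->N2 -> N0.N0=(alive,v0) N0.N1=(alive,v0) N0.N2=(suspect,v2) | N2.N0=(alive,v0) N2.N1=(alive,v0) N2.N2=(suspect,v2)
Op 7: gossip N2<->N1 -> N2.N0=(alive,v0) N2.N1=(suspect,v1) N2.N2=(suspect,v2) | N1.N0=(alive,v0) N1.N1=(suspect,v1) N1.N2=(suspect,v2)
Op 8: N2 marks N1=dead -> (dead,v2)
Op 9: gossip N2<->N1 -> N2.N0=(alive,v0) N2.N1=(dead,v2) N2.N2=(suspect,v2) | N1.N0=(alive,v0) N1.N1=(dead,v2) N1.N2=(suspect,v2)
Op 10: N2 marks N2=dead -> (dead,v3)
Op 11: gossip N0<->N2 -> N0.N0=(alive,v0) N0.N1=(dead,v2) N0.N2=(dead,v3) | N2.N0=(alive,v0) N2.N1=(dead,v2) N2.N2=(dead,v3)
Op 12: gossip N0<->N2 -> N0.N0=(alive,v0) N0.N1=(dead,v2) N0.N2=(dead,v3) | N2.N0=(alive,v0) N2.N1=(dead,v2) N2.N2=(dead,v3)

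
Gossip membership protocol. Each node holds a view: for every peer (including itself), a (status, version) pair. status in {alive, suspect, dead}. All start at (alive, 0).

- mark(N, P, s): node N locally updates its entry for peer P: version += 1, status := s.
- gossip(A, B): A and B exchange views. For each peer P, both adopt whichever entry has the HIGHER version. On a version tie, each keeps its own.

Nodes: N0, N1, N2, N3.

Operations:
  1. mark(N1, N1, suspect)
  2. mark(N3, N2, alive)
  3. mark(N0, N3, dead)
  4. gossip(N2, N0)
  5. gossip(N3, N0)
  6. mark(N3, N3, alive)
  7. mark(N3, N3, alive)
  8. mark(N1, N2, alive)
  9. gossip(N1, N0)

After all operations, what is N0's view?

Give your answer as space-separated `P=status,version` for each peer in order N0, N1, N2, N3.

Op 1: N1 marks N1=suspect -> (suspect,v1)
Op 2: N3 marks N2=alive -> (alive,v1)
Op 3: N0 marks N3=dead -> (dead,v1)
Op 4: gossip N2<->N0 -> N2.N0=(alive,v0) N2.N1=(alive,v0) N2.N2=(alive,v0) N2.N3=(dead,v1) | N0.N0=(alive,v0) N0.N1=(alive,v0) N0.N2=(alive,v0) N0.N3=(dead,v1)
Op 5: gossip N3<->N0 -> N3.N0=(alive,v0) N3.N1=(alive,v0) N3.N2=(alive,v1) N3.N3=(dead,v1) | N0.N0=(alive,v0) N0.N1=(alive,v0) N0.N2=(alive,v1) N0.N3=(dead,v1)
Op 6: N3 marks N3=alive -> (alive,v2)
Op 7: N3 marks N3=alive -> (alive,v3)
Op 8: N1 marks N2=alive -> (alive,v1)
Op 9: gossip N1<->N0 -> N1.N0=(alive,v0) N1.N1=(suspect,v1) N1.N2=(alive,v1) N1.N3=(dead,v1) | N0.N0=(alive,v0) N0.N1=(suspect,v1) N0.N2=(alive,v1) N0.N3=(dead,v1)

Answer: N0=alive,0 N1=suspect,1 N2=alive,1 N3=dead,1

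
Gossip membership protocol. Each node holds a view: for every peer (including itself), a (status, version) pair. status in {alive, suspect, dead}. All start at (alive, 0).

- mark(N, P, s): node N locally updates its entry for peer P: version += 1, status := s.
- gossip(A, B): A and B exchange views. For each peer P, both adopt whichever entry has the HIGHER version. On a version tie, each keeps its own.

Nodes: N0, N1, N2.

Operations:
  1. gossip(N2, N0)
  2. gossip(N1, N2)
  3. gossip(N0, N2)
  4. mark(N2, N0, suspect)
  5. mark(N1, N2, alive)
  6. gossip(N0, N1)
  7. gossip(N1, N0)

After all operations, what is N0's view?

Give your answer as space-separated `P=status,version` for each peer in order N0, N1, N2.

Op 1: gossip N2<->N0 -> N2.N0=(alive,v0) N2.N1=(alive,v0) N2.N2=(alive,v0) | N0.N0=(alive,v0) N0.N1=(alive,v0) N0.N2=(alive,v0)
Op 2: gossip N1<->N2 -> N1.N0=(alive,v0) N1.N1=(alive,v0) N1.N2=(alive,v0) | N2.N0=(alive,v0) N2.N1=(alive,v0) N2.N2=(alive,v0)
Op 3: gossip N0<->N2 -> N0.N0=(alive,v0) N0.N1=(alive,v0) N0.N2=(alive,v0) | N2.N0=(alive,v0) N2.N1=(alive,v0) N2.N2=(alive,v0)
Op 4: N2 marks N0=suspect -> (suspect,v1)
Op 5: N1 marks N2=alive -> (alive,v1)
Op 6: gossip N0<->N1 -> N0.N0=(alive,v0) N0.N1=(alive,v0) N0.N2=(alive,v1) | N1.N0=(alive,v0) N1.N1=(alive,v0) N1.N2=(alive,v1)
Op 7: gossip N1<->N0 -> N1.N0=(alive,v0) N1.N1=(alive,v0) N1.N2=(alive,v1) | N0.N0=(alive,v0) N0.N1=(alive,v0) N0.N2=(alive,v1)

Answer: N0=alive,0 N1=alive,0 N2=alive,1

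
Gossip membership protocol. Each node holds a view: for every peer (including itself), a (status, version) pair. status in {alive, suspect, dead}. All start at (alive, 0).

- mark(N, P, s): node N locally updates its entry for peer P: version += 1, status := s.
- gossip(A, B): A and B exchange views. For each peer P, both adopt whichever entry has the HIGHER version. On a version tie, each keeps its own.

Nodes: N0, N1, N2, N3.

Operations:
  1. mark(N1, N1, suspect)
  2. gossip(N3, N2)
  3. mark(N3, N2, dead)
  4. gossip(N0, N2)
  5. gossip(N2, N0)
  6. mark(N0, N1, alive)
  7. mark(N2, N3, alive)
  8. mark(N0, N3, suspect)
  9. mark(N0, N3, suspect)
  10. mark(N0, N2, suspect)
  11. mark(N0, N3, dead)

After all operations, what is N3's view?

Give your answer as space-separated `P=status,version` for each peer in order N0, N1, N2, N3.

Op 1: N1 marks N1=suspect -> (suspect,v1)
Op 2: gossip N3<->N2 -> N3.N0=(alive,v0) N3.N1=(alive,v0) N3.N2=(alive,v0) N3.N3=(alive,v0) | N2.N0=(alive,v0) N2.N1=(alive,v0) N2.N2=(alive,v0) N2.N3=(alive,v0)
Op 3: N3 marks N2=dead -> (dead,v1)
Op 4: gossip N0<->N2 -> N0.N0=(alive,v0) N0.N1=(alive,v0) N0.N2=(alive,v0) N0.N3=(alive,v0) | N2.N0=(alive,v0) N2.N1=(alive,v0) N2.N2=(alive,v0) N2.N3=(alive,v0)
Op 5: gossip N2<->N0 -> N2.N0=(alive,v0) N2.N1=(alive,v0) N2.N2=(alive,v0) N2.N3=(alive,v0) | N0.N0=(alive,v0) N0.N1=(alive,v0) N0.N2=(alive,v0) N0.N3=(alive,v0)
Op 6: N0 marks N1=alive -> (alive,v1)
Op 7: N2 marks N3=alive -> (alive,v1)
Op 8: N0 marks N3=suspect -> (suspect,v1)
Op 9: N0 marks N3=suspect -> (suspect,v2)
Op 10: N0 marks N2=suspect -> (suspect,v1)
Op 11: N0 marks N3=dead -> (dead,v3)

Answer: N0=alive,0 N1=alive,0 N2=dead,1 N3=alive,0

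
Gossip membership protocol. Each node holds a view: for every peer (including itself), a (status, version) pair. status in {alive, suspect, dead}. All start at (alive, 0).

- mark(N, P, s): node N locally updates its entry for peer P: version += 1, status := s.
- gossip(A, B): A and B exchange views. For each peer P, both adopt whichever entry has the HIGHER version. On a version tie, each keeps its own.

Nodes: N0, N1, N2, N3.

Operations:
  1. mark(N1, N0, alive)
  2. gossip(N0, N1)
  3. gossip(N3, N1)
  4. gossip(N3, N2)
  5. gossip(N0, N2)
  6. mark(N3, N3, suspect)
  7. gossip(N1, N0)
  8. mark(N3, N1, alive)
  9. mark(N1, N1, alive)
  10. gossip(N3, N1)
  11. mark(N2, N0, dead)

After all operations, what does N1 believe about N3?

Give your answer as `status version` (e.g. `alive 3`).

Answer: suspect 1

Derivation:
Op 1: N1 marks N0=alive -> (alive,v1)
Op 2: gossip N0<->N1 -> N0.N0=(alive,v1) N0.N1=(alive,v0) N0.N2=(alive,v0) N0.N3=(alive,v0) | N1.N0=(alive,v1) N1.N1=(alive,v0) N1.N2=(alive,v0) N1.N3=(alive,v0)
Op 3: gossip N3<->N1 -> N3.N0=(alive,v1) N3.N1=(alive,v0) N3.N2=(alive,v0) N3.N3=(alive,v0) | N1.N0=(alive,v1) N1.N1=(alive,v0) N1.N2=(alive,v0) N1.N3=(alive,v0)
Op 4: gossip N3<->N2 -> N3.N0=(alive,v1) N3.N1=(alive,v0) N3.N2=(alive,v0) N3.N3=(alive,v0) | N2.N0=(alive,v1) N2.N1=(alive,v0) N2.N2=(alive,v0) N2.N3=(alive,v0)
Op 5: gossip N0<->N2 -> N0.N0=(alive,v1) N0.N1=(alive,v0) N0.N2=(alive,v0) N0.N3=(alive,v0) | N2.N0=(alive,v1) N2.N1=(alive,v0) N2.N2=(alive,v0) N2.N3=(alive,v0)
Op 6: N3 marks N3=suspect -> (suspect,v1)
Op 7: gossip N1<->N0 -> N1.N0=(alive,v1) N1.N1=(alive,v0) N1.N2=(alive,v0) N1.N3=(alive,v0) | N0.N0=(alive,v1) N0.N1=(alive,v0) N0.N2=(alive,v0) N0.N3=(alive,v0)
Op 8: N3 marks N1=alive -> (alive,v1)
Op 9: N1 marks N1=alive -> (alive,v1)
Op 10: gossip N3<->N1 -> N3.N0=(alive,v1) N3.N1=(alive,v1) N3.N2=(alive,v0) N3.N3=(suspect,v1) | N1.N0=(alive,v1) N1.N1=(alive,v1) N1.N2=(alive,v0) N1.N3=(suspect,v1)
Op 11: N2 marks N0=dead -> (dead,v2)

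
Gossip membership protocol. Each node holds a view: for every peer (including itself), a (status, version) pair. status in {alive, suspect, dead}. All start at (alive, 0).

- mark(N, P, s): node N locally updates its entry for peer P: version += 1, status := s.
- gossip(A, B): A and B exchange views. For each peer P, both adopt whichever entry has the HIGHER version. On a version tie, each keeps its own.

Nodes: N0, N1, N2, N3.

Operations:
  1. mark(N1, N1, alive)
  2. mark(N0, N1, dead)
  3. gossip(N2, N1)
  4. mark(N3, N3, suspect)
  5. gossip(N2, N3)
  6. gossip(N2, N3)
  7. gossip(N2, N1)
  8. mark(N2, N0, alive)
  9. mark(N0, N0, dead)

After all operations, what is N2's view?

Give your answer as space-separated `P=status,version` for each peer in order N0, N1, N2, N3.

Op 1: N1 marks N1=alive -> (alive,v1)
Op 2: N0 marks N1=dead -> (dead,v1)
Op 3: gossip N2<->N1 -> N2.N0=(alive,v0) N2.N1=(alive,v1) N2.N2=(alive,v0) N2.N3=(alive,v0) | N1.N0=(alive,v0) N1.N1=(alive,v1) N1.N2=(alive,v0) N1.N3=(alive,v0)
Op 4: N3 marks N3=suspect -> (suspect,v1)
Op 5: gossip N2<->N3 -> N2.N0=(alive,v0) N2.N1=(alive,v1) N2.N2=(alive,v0) N2.N3=(suspect,v1) | N3.N0=(alive,v0) N3.N1=(alive,v1) N3.N2=(alive,v0) N3.N3=(suspect,v1)
Op 6: gossip N2<->N3 -> N2.N0=(alive,v0) N2.N1=(alive,v1) N2.N2=(alive,v0) N2.N3=(suspect,v1) | N3.N0=(alive,v0) N3.N1=(alive,v1) N3.N2=(alive,v0) N3.N3=(suspect,v1)
Op 7: gossip N2<->N1 -> N2.N0=(alive,v0) N2.N1=(alive,v1) N2.N2=(alive,v0) N2.N3=(suspect,v1) | N1.N0=(alive,v0) N1.N1=(alive,v1) N1.N2=(alive,v0) N1.N3=(suspect,v1)
Op 8: N2 marks N0=alive -> (alive,v1)
Op 9: N0 marks N0=dead -> (dead,v1)

Answer: N0=alive,1 N1=alive,1 N2=alive,0 N3=suspect,1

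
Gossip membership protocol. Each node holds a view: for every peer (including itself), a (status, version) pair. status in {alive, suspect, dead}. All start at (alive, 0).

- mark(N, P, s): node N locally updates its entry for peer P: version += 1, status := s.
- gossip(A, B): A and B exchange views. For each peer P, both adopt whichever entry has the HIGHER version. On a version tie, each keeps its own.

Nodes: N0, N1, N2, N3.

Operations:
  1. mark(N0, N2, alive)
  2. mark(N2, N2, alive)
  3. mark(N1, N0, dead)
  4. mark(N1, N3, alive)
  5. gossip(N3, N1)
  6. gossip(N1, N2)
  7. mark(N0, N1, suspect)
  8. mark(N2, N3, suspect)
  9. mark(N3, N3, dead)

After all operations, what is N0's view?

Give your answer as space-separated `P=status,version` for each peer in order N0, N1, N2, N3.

Op 1: N0 marks N2=alive -> (alive,v1)
Op 2: N2 marks N2=alive -> (alive,v1)
Op 3: N1 marks N0=dead -> (dead,v1)
Op 4: N1 marks N3=alive -> (alive,v1)
Op 5: gossip N3<->N1 -> N3.N0=(dead,v1) N3.N1=(alive,v0) N3.N2=(alive,v0) N3.N3=(alive,v1) | N1.N0=(dead,v1) N1.N1=(alive,v0) N1.N2=(alive,v0) N1.N3=(alive,v1)
Op 6: gossip N1<->N2 -> N1.N0=(dead,v1) N1.N1=(alive,v0) N1.N2=(alive,v1) N1.N3=(alive,v1) | N2.N0=(dead,v1) N2.N1=(alive,v0) N2.N2=(alive,v1) N2.N3=(alive,v1)
Op 7: N0 marks N1=suspect -> (suspect,v1)
Op 8: N2 marks N3=suspect -> (suspect,v2)
Op 9: N3 marks N3=dead -> (dead,v2)

Answer: N0=alive,0 N1=suspect,1 N2=alive,1 N3=alive,0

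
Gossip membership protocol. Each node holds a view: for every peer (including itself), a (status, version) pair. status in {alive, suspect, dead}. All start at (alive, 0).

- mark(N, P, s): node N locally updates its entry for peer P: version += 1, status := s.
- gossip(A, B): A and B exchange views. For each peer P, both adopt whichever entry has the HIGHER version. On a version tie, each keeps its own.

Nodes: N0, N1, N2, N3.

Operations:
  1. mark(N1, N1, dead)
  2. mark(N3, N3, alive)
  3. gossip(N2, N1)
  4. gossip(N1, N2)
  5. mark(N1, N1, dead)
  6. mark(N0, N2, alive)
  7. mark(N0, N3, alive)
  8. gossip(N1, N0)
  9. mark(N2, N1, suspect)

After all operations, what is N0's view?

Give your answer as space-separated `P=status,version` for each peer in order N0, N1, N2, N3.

Op 1: N1 marks N1=dead -> (dead,v1)
Op 2: N3 marks N3=alive -> (alive,v1)
Op 3: gossip N2<->N1 -> N2.N0=(alive,v0) N2.N1=(dead,v1) N2.N2=(alive,v0) N2.N3=(alive,v0) | N1.N0=(alive,v0) N1.N1=(dead,v1) N1.N2=(alive,v0) N1.N3=(alive,v0)
Op 4: gossip N1<->N2 -> N1.N0=(alive,v0) N1.N1=(dead,v1) N1.N2=(alive,v0) N1.N3=(alive,v0) | N2.N0=(alive,v0) N2.N1=(dead,v1) N2.N2=(alive,v0) N2.N3=(alive,v0)
Op 5: N1 marks N1=dead -> (dead,v2)
Op 6: N0 marks N2=alive -> (alive,v1)
Op 7: N0 marks N3=alive -> (alive,v1)
Op 8: gossip N1<->N0 -> N1.N0=(alive,v0) N1.N1=(dead,v2) N1.N2=(alive,v1) N1.N3=(alive,v1) | N0.N0=(alive,v0) N0.N1=(dead,v2) N0.N2=(alive,v1) N0.N3=(alive,v1)
Op 9: N2 marks N1=suspect -> (suspect,v2)

Answer: N0=alive,0 N1=dead,2 N2=alive,1 N3=alive,1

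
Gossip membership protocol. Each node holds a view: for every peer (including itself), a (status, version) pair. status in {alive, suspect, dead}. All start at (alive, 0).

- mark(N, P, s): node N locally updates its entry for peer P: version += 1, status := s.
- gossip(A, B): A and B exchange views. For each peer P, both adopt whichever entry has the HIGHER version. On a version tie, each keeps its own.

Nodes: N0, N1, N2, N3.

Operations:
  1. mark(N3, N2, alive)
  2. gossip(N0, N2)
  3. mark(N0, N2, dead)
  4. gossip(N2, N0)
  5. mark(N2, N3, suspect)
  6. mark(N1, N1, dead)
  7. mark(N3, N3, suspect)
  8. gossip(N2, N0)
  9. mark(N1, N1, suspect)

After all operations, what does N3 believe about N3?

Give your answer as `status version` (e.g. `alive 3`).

Op 1: N3 marks N2=alive -> (alive,v1)
Op 2: gossip N0<->N2 -> N0.N0=(alive,v0) N0.N1=(alive,v0) N0.N2=(alive,v0) N0.N3=(alive,v0) | N2.N0=(alive,v0) N2.N1=(alive,v0) N2.N2=(alive,v0) N2.N3=(alive,v0)
Op 3: N0 marks N2=dead -> (dead,v1)
Op 4: gossip N2<->N0 -> N2.N0=(alive,v0) N2.N1=(alive,v0) N2.N2=(dead,v1) N2.N3=(alive,v0) | N0.N0=(alive,v0) N0.N1=(alive,v0) N0.N2=(dead,v1) N0.N3=(alive,v0)
Op 5: N2 marks N3=suspect -> (suspect,v1)
Op 6: N1 marks N1=dead -> (dead,v1)
Op 7: N3 marks N3=suspect -> (suspect,v1)
Op 8: gossip N2<->N0 -> N2.N0=(alive,v0) N2.N1=(alive,v0) N2.N2=(dead,v1) N2.N3=(suspect,v1) | N0.N0=(alive,v0) N0.N1=(alive,v0) N0.N2=(dead,v1) N0.N3=(suspect,v1)
Op 9: N1 marks N1=suspect -> (suspect,v2)

Answer: suspect 1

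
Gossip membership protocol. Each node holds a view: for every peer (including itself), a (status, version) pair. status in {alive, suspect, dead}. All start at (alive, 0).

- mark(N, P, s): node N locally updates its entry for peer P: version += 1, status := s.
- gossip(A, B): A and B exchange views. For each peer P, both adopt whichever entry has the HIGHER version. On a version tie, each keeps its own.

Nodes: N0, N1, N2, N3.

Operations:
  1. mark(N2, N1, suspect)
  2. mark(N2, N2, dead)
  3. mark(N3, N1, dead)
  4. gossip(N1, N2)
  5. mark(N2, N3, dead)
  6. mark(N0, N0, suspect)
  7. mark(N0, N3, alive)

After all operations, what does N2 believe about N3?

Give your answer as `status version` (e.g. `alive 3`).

Answer: dead 1

Derivation:
Op 1: N2 marks N1=suspect -> (suspect,v1)
Op 2: N2 marks N2=dead -> (dead,v1)
Op 3: N3 marks N1=dead -> (dead,v1)
Op 4: gossip N1<->N2 -> N1.N0=(alive,v0) N1.N1=(suspect,v1) N1.N2=(dead,v1) N1.N3=(alive,v0) | N2.N0=(alive,v0) N2.N1=(suspect,v1) N2.N2=(dead,v1) N2.N3=(alive,v0)
Op 5: N2 marks N3=dead -> (dead,v1)
Op 6: N0 marks N0=suspect -> (suspect,v1)
Op 7: N0 marks N3=alive -> (alive,v1)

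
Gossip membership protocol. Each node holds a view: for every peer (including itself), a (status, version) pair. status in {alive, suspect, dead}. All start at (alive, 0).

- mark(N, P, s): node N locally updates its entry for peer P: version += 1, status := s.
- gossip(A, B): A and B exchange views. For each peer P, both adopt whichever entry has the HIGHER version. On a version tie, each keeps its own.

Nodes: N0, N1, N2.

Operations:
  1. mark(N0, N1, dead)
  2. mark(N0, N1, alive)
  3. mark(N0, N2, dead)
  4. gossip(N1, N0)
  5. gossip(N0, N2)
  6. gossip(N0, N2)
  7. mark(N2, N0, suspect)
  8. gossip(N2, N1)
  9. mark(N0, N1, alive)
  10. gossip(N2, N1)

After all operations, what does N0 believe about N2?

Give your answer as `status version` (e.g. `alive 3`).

Answer: dead 1

Derivation:
Op 1: N0 marks N1=dead -> (dead,v1)
Op 2: N0 marks N1=alive -> (alive,v2)
Op 3: N0 marks N2=dead -> (dead,v1)
Op 4: gossip N1<->N0 -> N1.N0=(alive,v0) N1.N1=(alive,v2) N1.N2=(dead,v1) | N0.N0=(alive,v0) N0.N1=(alive,v2) N0.N2=(dead,v1)
Op 5: gossip N0<->N2 -> N0.N0=(alive,v0) N0.N1=(alive,v2) N0.N2=(dead,v1) | N2.N0=(alive,v0) N2.N1=(alive,v2) N2.N2=(dead,v1)
Op 6: gossip N0<->N2 -> N0.N0=(alive,v0) N0.N1=(alive,v2) N0.N2=(dead,v1) | N2.N0=(alive,v0) N2.N1=(alive,v2) N2.N2=(dead,v1)
Op 7: N2 marks N0=suspect -> (suspect,v1)
Op 8: gossip N2<->N1 -> N2.N0=(suspect,v1) N2.N1=(alive,v2) N2.N2=(dead,v1) | N1.N0=(suspect,v1) N1.N1=(alive,v2) N1.N2=(dead,v1)
Op 9: N0 marks N1=alive -> (alive,v3)
Op 10: gossip N2<->N1 -> N2.N0=(suspect,v1) N2.N1=(alive,v2) N2.N2=(dead,v1) | N1.N0=(suspect,v1) N1.N1=(alive,v2) N1.N2=(dead,v1)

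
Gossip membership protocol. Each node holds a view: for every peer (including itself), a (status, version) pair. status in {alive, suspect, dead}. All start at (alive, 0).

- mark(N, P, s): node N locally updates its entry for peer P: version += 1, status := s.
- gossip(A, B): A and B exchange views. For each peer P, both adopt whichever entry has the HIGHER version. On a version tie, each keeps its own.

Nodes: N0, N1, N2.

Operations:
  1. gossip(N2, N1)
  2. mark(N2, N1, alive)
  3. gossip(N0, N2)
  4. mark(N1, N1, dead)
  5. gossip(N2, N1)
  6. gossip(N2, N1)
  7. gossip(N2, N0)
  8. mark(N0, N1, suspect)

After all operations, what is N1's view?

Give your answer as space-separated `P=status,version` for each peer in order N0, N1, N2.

Answer: N0=alive,0 N1=dead,1 N2=alive,0

Derivation:
Op 1: gossip N2<->N1 -> N2.N0=(alive,v0) N2.N1=(alive,v0) N2.N2=(alive,v0) | N1.N0=(alive,v0) N1.N1=(alive,v0) N1.N2=(alive,v0)
Op 2: N2 marks N1=alive -> (alive,v1)
Op 3: gossip N0<->N2 -> N0.N0=(alive,v0) N0.N1=(alive,v1) N0.N2=(alive,v0) | N2.N0=(alive,v0) N2.N1=(alive,v1) N2.N2=(alive,v0)
Op 4: N1 marks N1=dead -> (dead,v1)
Op 5: gossip N2<->N1 -> N2.N0=(alive,v0) N2.N1=(alive,v1) N2.N2=(alive,v0) | N1.N0=(alive,v0) N1.N1=(dead,v1) N1.N2=(alive,v0)
Op 6: gossip N2<->N1 -> N2.N0=(alive,v0) N2.N1=(alive,v1) N2.N2=(alive,v0) | N1.N0=(alive,v0) N1.N1=(dead,v1) N1.N2=(alive,v0)
Op 7: gossip N2<->N0 -> N2.N0=(alive,v0) N2.N1=(alive,v1) N2.N2=(alive,v0) | N0.N0=(alive,v0) N0.N1=(alive,v1) N0.N2=(alive,v0)
Op 8: N0 marks N1=suspect -> (suspect,v2)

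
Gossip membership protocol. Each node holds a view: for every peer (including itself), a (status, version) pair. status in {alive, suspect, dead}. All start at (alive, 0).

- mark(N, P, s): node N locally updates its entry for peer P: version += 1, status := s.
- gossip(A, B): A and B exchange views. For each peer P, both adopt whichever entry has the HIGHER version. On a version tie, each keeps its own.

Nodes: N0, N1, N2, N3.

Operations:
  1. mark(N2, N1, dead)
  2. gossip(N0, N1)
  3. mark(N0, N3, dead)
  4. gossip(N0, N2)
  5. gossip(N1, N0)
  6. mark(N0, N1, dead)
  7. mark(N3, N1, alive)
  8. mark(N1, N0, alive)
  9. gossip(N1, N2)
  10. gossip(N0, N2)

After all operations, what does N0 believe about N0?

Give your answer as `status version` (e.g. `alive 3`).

Answer: alive 1

Derivation:
Op 1: N2 marks N1=dead -> (dead,v1)
Op 2: gossip N0<->N1 -> N0.N0=(alive,v0) N0.N1=(alive,v0) N0.N2=(alive,v0) N0.N3=(alive,v0) | N1.N0=(alive,v0) N1.N1=(alive,v0) N1.N2=(alive,v0) N1.N3=(alive,v0)
Op 3: N0 marks N3=dead -> (dead,v1)
Op 4: gossip N0<->N2 -> N0.N0=(alive,v0) N0.N1=(dead,v1) N0.N2=(alive,v0) N0.N3=(dead,v1) | N2.N0=(alive,v0) N2.N1=(dead,v1) N2.N2=(alive,v0) N2.N3=(dead,v1)
Op 5: gossip N1<->N0 -> N1.N0=(alive,v0) N1.N1=(dead,v1) N1.N2=(alive,v0) N1.N3=(dead,v1) | N0.N0=(alive,v0) N0.N1=(dead,v1) N0.N2=(alive,v0) N0.N3=(dead,v1)
Op 6: N0 marks N1=dead -> (dead,v2)
Op 7: N3 marks N1=alive -> (alive,v1)
Op 8: N1 marks N0=alive -> (alive,v1)
Op 9: gossip N1<->N2 -> N1.N0=(alive,v1) N1.N1=(dead,v1) N1.N2=(alive,v0) N1.N3=(dead,v1) | N2.N0=(alive,v1) N2.N1=(dead,v1) N2.N2=(alive,v0) N2.N3=(dead,v1)
Op 10: gossip N0<->N2 -> N0.N0=(alive,v1) N0.N1=(dead,v2) N0.N2=(alive,v0) N0.N3=(dead,v1) | N2.N0=(alive,v1) N2.N1=(dead,v2) N2.N2=(alive,v0) N2.N3=(dead,v1)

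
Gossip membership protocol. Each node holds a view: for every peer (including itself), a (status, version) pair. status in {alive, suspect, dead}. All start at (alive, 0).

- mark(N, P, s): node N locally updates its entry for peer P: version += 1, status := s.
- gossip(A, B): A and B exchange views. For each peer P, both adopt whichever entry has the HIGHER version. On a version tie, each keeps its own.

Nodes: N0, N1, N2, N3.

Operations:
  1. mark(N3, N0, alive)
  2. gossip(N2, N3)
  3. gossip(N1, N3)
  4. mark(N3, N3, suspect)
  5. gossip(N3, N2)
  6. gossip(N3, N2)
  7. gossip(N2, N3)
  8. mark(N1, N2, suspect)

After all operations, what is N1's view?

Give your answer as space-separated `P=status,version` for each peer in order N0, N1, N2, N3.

Op 1: N3 marks N0=alive -> (alive,v1)
Op 2: gossip N2<->N3 -> N2.N0=(alive,v1) N2.N1=(alive,v0) N2.N2=(alive,v0) N2.N3=(alive,v0) | N3.N0=(alive,v1) N3.N1=(alive,v0) N3.N2=(alive,v0) N3.N3=(alive,v0)
Op 3: gossip N1<->N3 -> N1.N0=(alive,v1) N1.N1=(alive,v0) N1.N2=(alive,v0) N1.N3=(alive,v0) | N3.N0=(alive,v1) N3.N1=(alive,v0) N3.N2=(alive,v0) N3.N3=(alive,v0)
Op 4: N3 marks N3=suspect -> (suspect,v1)
Op 5: gossip N3<->N2 -> N3.N0=(alive,v1) N3.N1=(alive,v0) N3.N2=(alive,v0) N3.N3=(suspect,v1) | N2.N0=(alive,v1) N2.N1=(alive,v0) N2.N2=(alive,v0) N2.N3=(suspect,v1)
Op 6: gossip N3<->N2 -> N3.N0=(alive,v1) N3.N1=(alive,v0) N3.N2=(alive,v0) N3.N3=(suspect,v1) | N2.N0=(alive,v1) N2.N1=(alive,v0) N2.N2=(alive,v0) N2.N3=(suspect,v1)
Op 7: gossip N2<->N3 -> N2.N0=(alive,v1) N2.N1=(alive,v0) N2.N2=(alive,v0) N2.N3=(suspect,v1) | N3.N0=(alive,v1) N3.N1=(alive,v0) N3.N2=(alive,v0) N3.N3=(suspect,v1)
Op 8: N1 marks N2=suspect -> (suspect,v1)

Answer: N0=alive,1 N1=alive,0 N2=suspect,1 N3=alive,0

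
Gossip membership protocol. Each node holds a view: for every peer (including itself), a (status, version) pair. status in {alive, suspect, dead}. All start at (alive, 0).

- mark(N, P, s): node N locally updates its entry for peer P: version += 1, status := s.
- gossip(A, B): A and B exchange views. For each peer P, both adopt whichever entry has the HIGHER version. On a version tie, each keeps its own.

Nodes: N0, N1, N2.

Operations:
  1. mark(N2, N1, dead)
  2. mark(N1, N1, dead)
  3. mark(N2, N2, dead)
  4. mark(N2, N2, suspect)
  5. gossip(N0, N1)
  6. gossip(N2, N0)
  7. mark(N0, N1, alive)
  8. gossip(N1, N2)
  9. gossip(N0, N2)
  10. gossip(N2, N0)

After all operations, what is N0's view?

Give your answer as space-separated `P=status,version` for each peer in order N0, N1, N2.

Op 1: N2 marks N1=dead -> (dead,v1)
Op 2: N1 marks N1=dead -> (dead,v1)
Op 3: N2 marks N2=dead -> (dead,v1)
Op 4: N2 marks N2=suspect -> (suspect,v2)
Op 5: gossip N0<->N1 -> N0.N0=(alive,v0) N0.N1=(dead,v1) N0.N2=(alive,v0) | N1.N0=(alive,v0) N1.N1=(dead,v1) N1.N2=(alive,v0)
Op 6: gossip N2<->N0 -> N2.N0=(alive,v0) N2.N1=(dead,v1) N2.N2=(suspect,v2) | N0.N0=(alive,v0) N0.N1=(dead,v1) N0.N2=(suspect,v2)
Op 7: N0 marks N1=alive -> (alive,v2)
Op 8: gossip N1<->N2 -> N1.N0=(alive,v0) N1.N1=(dead,v1) N1.N2=(suspect,v2) | N2.N0=(alive,v0) N2.N1=(dead,v1) N2.N2=(suspect,v2)
Op 9: gossip N0<->N2 -> N0.N0=(alive,v0) N0.N1=(alive,v2) N0.N2=(suspect,v2) | N2.N0=(alive,v0) N2.N1=(alive,v2) N2.N2=(suspect,v2)
Op 10: gossip N2<->N0 -> N2.N0=(alive,v0) N2.N1=(alive,v2) N2.N2=(suspect,v2) | N0.N0=(alive,v0) N0.N1=(alive,v2) N0.N2=(suspect,v2)

Answer: N0=alive,0 N1=alive,2 N2=suspect,2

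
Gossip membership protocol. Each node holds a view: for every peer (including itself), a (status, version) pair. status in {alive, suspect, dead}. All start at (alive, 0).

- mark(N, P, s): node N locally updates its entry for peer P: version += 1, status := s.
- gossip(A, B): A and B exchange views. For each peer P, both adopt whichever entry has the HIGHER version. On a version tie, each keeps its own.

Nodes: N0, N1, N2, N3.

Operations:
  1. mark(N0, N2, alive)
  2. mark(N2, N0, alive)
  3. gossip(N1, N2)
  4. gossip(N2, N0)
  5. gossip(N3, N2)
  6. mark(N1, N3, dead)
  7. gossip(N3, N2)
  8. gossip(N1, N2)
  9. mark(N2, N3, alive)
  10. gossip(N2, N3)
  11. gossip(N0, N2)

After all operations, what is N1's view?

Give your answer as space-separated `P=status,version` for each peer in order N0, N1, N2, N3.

Answer: N0=alive,1 N1=alive,0 N2=alive,1 N3=dead,1

Derivation:
Op 1: N0 marks N2=alive -> (alive,v1)
Op 2: N2 marks N0=alive -> (alive,v1)
Op 3: gossip N1<->N2 -> N1.N0=(alive,v1) N1.N1=(alive,v0) N1.N2=(alive,v0) N1.N3=(alive,v0) | N2.N0=(alive,v1) N2.N1=(alive,v0) N2.N2=(alive,v0) N2.N3=(alive,v0)
Op 4: gossip N2<->N0 -> N2.N0=(alive,v1) N2.N1=(alive,v0) N2.N2=(alive,v1) N2.N3=(alive,v0) | N0.N0=(alive,v1) N0.N1=(alive,v0) N0.N2=(alive,v1) N0.N3=(alive,v0)
Op 5: gossip N3<->N2 -> N3.N0=(alive,v1) N3.N1=(alive,v0) N3.N2=(alive,v1) N3.N3=(alive,v0) | N2.N0=(alive,v1) N2.N1=(alive,v0) N2.N2=(alive,v1) N2.N3=(alive,v0)
Op 6: N1 marks N3=dead -> (dead,v1)
Op 7: gossip N3<->N2 -> N3.N0=(alive,v1) N3.N1=(alive,v0) N3.N2=(alive,v1) N3.N3=(alive,v0) | N2.N0=(alive,v1) N2.N1=(alive,v0) N2.N2=(alive,v1) N2.N3=(alive,v0)
Op 8: gossip N1<->N2 -> N1.N0=(alive,v1) N1.N1=(alive,v0) N1.N2=(alive,v1) N1.N3=(dead,v1) | N2.N0=(alive,v1) N2.N1=(alive,v0) N2.N2=(alive,v1) N2.N3=(dead,v1)
Op 9: N2 marks N3=alive -> (alive,v2)
Op 10: gossip N2<->N3 -> N2.N0=(alive,v1) N2.N1=(alive,v0) N2.N2=(alive,v1) N2.N3=(alive,v2) | N3.N0=(alive,v1) N3.N1=(alive,v0) N3.N2=(alive,v1) N3.N3=(alive,v2)
Op 11: gossip N0<->N2 -> N0.N0=(alive,v1) N0.N1=(alive,v0) N0.N2=(alive,v1) N0.N3=(alive,v2) | N2.N0=(alive,v1) N2.N1=(alive,v0) N2.N2=(alive,v1) N2.N3=(alive,v2)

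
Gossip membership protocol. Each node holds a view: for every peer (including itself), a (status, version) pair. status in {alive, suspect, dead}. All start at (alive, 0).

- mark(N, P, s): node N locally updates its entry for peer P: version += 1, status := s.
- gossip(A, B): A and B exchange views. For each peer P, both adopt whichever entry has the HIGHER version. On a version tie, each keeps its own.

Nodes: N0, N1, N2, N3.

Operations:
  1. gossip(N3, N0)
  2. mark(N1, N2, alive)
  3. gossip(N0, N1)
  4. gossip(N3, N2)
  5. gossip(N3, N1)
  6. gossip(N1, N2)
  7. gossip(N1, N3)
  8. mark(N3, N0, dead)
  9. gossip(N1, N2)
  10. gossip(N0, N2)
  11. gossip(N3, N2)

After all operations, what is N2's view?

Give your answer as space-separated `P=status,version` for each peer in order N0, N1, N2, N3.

Answer: N0=dead,1 N1=alive,0 N2=alive,1 N3=alive,0

Derivation:
Op 1: gossip N3<->N0 -> N3.N0=(alive,v0) N3.N1=(alive,v0) N3.N2=(alive,v0) N3.N3=(alive,v0) | N0.N0=(alive,v0) N0.N1=(alive,v0) N0.N2=(alive,v0) N0.N3=(alive,v0)
Op 2: N1 marks N2=alive -> (alive,v1)
Op 3: gossip N0<->N1 -> N0.N0=(alive,v0) N0.N1=(alive,v0) N0.N2=(alive,v1) N0.N3=(alive,v0) | N1.N0=(alive,v0) N1.N1=(alive,v0) N1.N2=(alive,v1) N1.N3=(alive,v0)
Op 4: gossip N3<->N2 -> N3.N0=(alive,v0) N3.N1=(alive,v0) N3.N2=(alive,v0) N3.N3=(alive,v0) | N2.N0=(alive,v0) N2.N1=(alive,v0) N2.N2=(alive,v0) N2.N3=(alive,v0)
Op 5: gossip N3<->N1 -> N3.N0=(alive,v0) N3.N1=(alive,v0) N3.N2=(alive,v1) N3.N3=(alive,v0) | N1.N0=(alive,v0) N1.N1=(alive,v0) N1.N2=(alive,v1) N1.N3=(alive,v0)
Op 6: gossip N1<->N2 -> N1.N0=(alive,v0) N1.N1=(alive,v0) N1.N2=(alive,v1) N1.N3=(alive,v0) | N2.N0=(alive,v0) N2.N1=(alive,v0) N2.N2=(alive,v1) N2.N3=(alive,v0)
Op 7: gossip N1<->N3 -> N1.N0=(alive,v0) N1.N1=(alive,v0) N1.N2=(alive,v1) N1.N3=(alive,v0) | N3.N0=(alive,v0) N3.N1=(alive,v0) N3.N2=(alive,v1) N3.N3=(alive,v0)
Op 8: N3 marks N0=dead -> (dead,v1)
Op 9: gossip N1<->N2 -> N1.N0=(alive,v0) N1.N1=(alive,v0) N1.N2=(alive,v1) N1.N3=(alive,v0) | N2.N0=(alive,v0) N2.N1=(alive,v0) N2.N2=(alive,v1) N2.N3=(alive,v0)
Op 10: gossip N0<->N2 -> N0.N0=(alive,v0) N0.N1=(alive,v0) N0.N2=(alive,v1) N0.N3=(alive,v0) | N2.N0=(alive,v0) N2.N1=(alive,v0) N2.N2=(alive,v1) N2.N3=(alive,v0)
Op 11: gossip N3<->N2 -> N3.N0=(dead,v1) N3.N1=(alive,v0) N3.N2=(alive,v1) N3.N3=(alive,v0) | N2.N0=(dead,v1) N2.N1=(alive,v0) N2.N2=(alive,v1) N2.N3=(alive,v0)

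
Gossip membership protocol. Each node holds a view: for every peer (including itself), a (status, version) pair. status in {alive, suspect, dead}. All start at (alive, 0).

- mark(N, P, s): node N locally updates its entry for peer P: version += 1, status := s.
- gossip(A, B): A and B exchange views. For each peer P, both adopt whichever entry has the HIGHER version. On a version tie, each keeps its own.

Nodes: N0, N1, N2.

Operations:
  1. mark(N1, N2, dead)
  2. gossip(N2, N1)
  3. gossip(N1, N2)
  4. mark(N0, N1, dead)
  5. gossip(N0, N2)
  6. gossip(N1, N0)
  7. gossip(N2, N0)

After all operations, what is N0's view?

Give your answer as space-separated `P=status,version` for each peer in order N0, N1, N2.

Answer: N0=alive,0 N1=dead,1 N2=dead,1

Derivation:
Op 1: N1 marks N2=dead -> (dead,v1)
Op 2: gossip N2<->N1 -> N2.N0=(alive,v0) N2.N1=(alive,v0) N2.N2=(dead,v1) | N1.N0=(alive,v0) N1.N1=(alive,v0) N1.N2=(dead,v1)
Op 3: gossip N1<->N2 -> N1.N0=(alive,v0) N1.N1=(alive,v0) N1.N2=(dead,v1) | N2.N0=(alive,v0) N2.N1=(alive,v0) N2.N2=(dead,v1)
Op 4: N0 marks N1=dead -> (dead,v1)
Op 5: gossip N0<->N2 -> N0.N0=(alive,v0) N0.N1=(dead,v1) N0.N2=(dead,v1) | N2.N0=(alive,v0) N2.N1=(dead,v1) N2.N2=(dead,v1)
Op 6: gossip N1<->N0 -> N1.N0=(alive,v0) N1.N1=(dead,v1) N1.N2=(dead,v1) | N0.N0=(alive,v0) N0.N1=(dead,v1) N0.N2=(dead,v1)
Op 7: gossip N2<->N0 -> N2.N0=(alive,v0) N2.N1=(dead,v1) N2.N2=(dead,v1) | N0.N0=(alive,v0) N0.N1=(dead,v1) N0.N2=(dead,v1)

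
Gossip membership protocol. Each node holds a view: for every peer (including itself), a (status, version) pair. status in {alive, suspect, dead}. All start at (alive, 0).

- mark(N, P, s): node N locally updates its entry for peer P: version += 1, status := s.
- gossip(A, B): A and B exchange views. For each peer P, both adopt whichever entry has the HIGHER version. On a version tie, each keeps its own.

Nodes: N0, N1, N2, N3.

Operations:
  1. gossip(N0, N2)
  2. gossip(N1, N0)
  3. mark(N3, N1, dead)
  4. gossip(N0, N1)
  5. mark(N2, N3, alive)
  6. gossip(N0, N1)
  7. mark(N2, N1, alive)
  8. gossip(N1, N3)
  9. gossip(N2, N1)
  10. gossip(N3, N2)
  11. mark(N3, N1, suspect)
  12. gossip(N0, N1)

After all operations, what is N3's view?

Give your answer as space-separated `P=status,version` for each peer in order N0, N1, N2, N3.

Op 1: gossip N0<->N2 -> N0.N0=(alive,v0) N0.N1=(alive,v0) N0.N2=(alive,v0) N0.N3=(alive,v0) | N2.N0=(alive,v0) N2.N1=(alive,v0) N2.N2=(alive,v0) N2.N3=(alive,v0)
Op 2: gossip N1<->N0 -> N1.N0=(alive,v0) N1.N1=(alive,v0) N1.N2=(alive,v0) N1.N3=(alive,v0) | N0.N0=(alive,v0) N0.N1=(alive,v0) N0.N2=(alive,v0) N0.N3=(alive,v0)
Op 3: N3 marks N1=dead -> (dead,v1)
Op 4: gossip N0<->N1 -> N0.N0=(alive,v0) N0.N1=(alive,v0) N0.N2=(alive,v0) N0.N3=(alive,v0) | N1.N0=(alive,v0) N1.N1=(alive,v0) N1.N2=(alive,v0) N1.N3=(alive,v0)
Op 5: N2 marks N3=alive -> (alive,v1)
Op 6: gossip N0<->N1 -> N0.N0=(alive,v0) N0.N1=(alive,v0) N0.N2=(alive,v0) N0.N3=(alive,v0) | N1.N0=(alive,v0) N1.N1=(alive,v0) N1.N2=(alive,v0) N1.N3=(alive,v0)
Op 7: N2 marks N1=alive -> (alive,v1)
Op 8: gossip N1<->N3 -> N1.N0=(alive,v0) N1.N1=(dead,v1) N1.N2=(alive,v0) N1.N3=(alive,v0) | N3.N0=(alive,v0) N3.N1=(dead,v1) N3.N2=(alive,v0) N3.N3=(alive,v0)
Op 9: gossip N2<->N1 -> N2.N0=(alive,v0) N2.N1=(alive,v1) N2.N2=(alive,v0) N2.N3=(alive,v1) | N1.N0=(alive,v0) N1.N1=(dead,v1) N1.N2=(alive,v0) N1.N3=(alive,v1)
Op 10: gossip N3<->N2 -> N3.N0=(alive,v0) N3.N1=(dead,v1) N3.N2=(alive,v0) N3.N3=(alive,v1) | N2.N0=(alive,v0) N2.N1=(alive,v1) N2.N2=(alive,v0) N2.N3=(alive,v1)
Op 11: N3 marks N1=suspect -> (suspect,v2)
Op 12: gossip N0<->N1 -> N0.N0=(alive,v0) N0.N1=(dead,v1) N0.N2=(alive,v0) N0.N3=(alive,v1) | N1.N0=(alive,v0) N1.N1=(dead,v1) N1.N2=(alive,v0) N1.N3=(alive,v1)

Answer: N0=alive,0 N1=suspect,2 N2=alive,0 N3=alive,1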